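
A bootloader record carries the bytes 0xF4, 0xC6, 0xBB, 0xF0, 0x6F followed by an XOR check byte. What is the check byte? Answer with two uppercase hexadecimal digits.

16

XOR the bytes together:
  start with 0xF4
  0xF4 ⊕ 0xC6 = 0x32
  0x32 ⊕ 0xBB = 0x89
  0x89 ⊕ 0xF0 = 0x79
  0x79 ⊕ 0x6F = 0x16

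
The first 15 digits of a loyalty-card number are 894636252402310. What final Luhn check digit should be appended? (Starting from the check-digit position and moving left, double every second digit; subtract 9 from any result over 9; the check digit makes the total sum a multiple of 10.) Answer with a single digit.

2

Partial digits right→left: 0 1 3 2 0 4 2 5 2 6 3 6 4 9 8
Double every second digit counting from the check-digit position (so the 1st, 3rd, 5th, ... of the partial from the right).
  doubled (with −9 where >9): 0 6 0 4 4 6 8 7 → sum 35
  kept as-is: 1 2 4 5 6 6 9 → sum 33
Total = 35 + 33 = 68.
Check digit = (10 − (68 mod 10)) mod 10 = 2.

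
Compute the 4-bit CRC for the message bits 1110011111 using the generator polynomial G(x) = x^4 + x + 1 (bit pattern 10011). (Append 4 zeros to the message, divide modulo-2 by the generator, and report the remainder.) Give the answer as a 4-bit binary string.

Append 4 zeros: 11100111110000. Divide by 10011 (XOR where the leading bit is 1):
  pos 0: 11100 XOR 10011 = 01111
  pos 1: 11111 XOR 10011 = 01100
  pos 2: 11001 XOR 10011 = 01010
  pos 3: 10101 XOR 10011 = 00110
  pos 5: 11011 XOR 10011 = 01000
  pos 6: 10000 XOR 10011 = 00011
  pos 9: 11000 XOR 10011 = 01011
Remainder (last 4 bits) = 1011. This is the CRC / FCS.

1011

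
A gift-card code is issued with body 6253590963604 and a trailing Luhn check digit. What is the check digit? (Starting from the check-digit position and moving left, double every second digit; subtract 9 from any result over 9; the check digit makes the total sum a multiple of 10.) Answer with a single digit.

5

Partial digits right→left: 4 0 6 3 6 9 0 9 5 3 5 2 6
Double every second digit counting from the check-digit position (so the 1st, 3rd, 5th, ... of the partial from the right).
  doubled (with −9 where >9): 8 3 3 0 1 1 3 → sum 19
  kept as-is: 0 3 9 9 3 2 → sum 26
Total = 19 + 26 = 45.
Check digit = (10 − (45 mod 10)) mod 10 = 5.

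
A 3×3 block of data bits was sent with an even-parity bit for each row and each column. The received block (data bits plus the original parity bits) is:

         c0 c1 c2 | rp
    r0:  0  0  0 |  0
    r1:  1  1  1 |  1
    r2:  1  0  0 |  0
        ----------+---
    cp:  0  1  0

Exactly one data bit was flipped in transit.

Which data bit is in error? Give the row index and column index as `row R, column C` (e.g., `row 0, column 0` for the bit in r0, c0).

row 2, column 2

Recompute each row's even parity and compare to rp:
  r0: data parity 0, sent rp 0 → ok
  r1: data parity 1, sent rp 1 → ok
  r2: data parity 1, sent rp 0 → mismatch
Recompute each column's even parity and compare to cp:
  c0: data parity 0, sent cp 0 → ok
  c1: data parity 1, sent cp 1 → ok
  c2: data parity 1, sent cp 0 → mismatch
Exactly one row (r2) and one column (c2) fail → the flipped bit is at their intersection.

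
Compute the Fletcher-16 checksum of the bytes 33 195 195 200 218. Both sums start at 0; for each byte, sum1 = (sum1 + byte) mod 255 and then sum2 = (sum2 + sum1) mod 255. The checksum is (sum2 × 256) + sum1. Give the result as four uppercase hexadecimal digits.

Running sums (mod 255):
  after byte 0 (33): sum1=33, sum2=33
  after byte 1 (195): sum1=228, sum2=6
  after byte 2 (195): sum1=168, sum2=174
  after byte 3 (200): sum1=113, sum2=32
  after byte 4 (218): sum1=76, sum2=108
Checksum = sum2·256 + sum1 = 108·256 + 76 = 27724 = 0x6C4C.

6C4C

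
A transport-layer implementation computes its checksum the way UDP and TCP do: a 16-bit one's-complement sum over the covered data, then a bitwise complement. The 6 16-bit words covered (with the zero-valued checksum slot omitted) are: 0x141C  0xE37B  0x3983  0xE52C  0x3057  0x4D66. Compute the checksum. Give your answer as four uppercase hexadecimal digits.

One's-complement addition (fold any carry out of bit 15 back into bit 0):
  0x141C + 0xE37B = 0x0F797
  0xF797 + 0x3983 = 0x1311A → wrap carry → 0x311B
  0x311B + 0xE52C = 0x11647 → wrap carry → 0x1648
  0x1648 + 0x3057 = 0x0469F
  0x469F + 0x4D66 = 0x09405
One's-complement sum = 0x9405.
Checksum = ~0x9405 & 0xFFFF = 0x6BFA.

6BFA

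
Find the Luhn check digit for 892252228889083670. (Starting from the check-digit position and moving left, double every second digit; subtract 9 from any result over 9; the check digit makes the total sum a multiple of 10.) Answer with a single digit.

Partial digits right→left: 0 7 6 3 8 0 9 8 8 8 2 2 2 5 2 2 9 8
Double every second digit counting from the check-digit position (so the 1st, 3rd, 5th, ... of the partial from the right).
  doubled (with −9 where >9): 0 3 7 9 7 4 4 4 9 → sum 47
  kept as-is: 7 3 0 8 8 2 5 2 8 → sum 43
Total = 47 + 43 = 90.
Check digit = (10 − (90 mod 10)) mod 10 = 0.

0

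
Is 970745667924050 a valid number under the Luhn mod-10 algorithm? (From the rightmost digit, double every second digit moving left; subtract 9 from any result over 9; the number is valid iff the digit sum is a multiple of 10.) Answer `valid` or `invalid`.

From the right, keep odd positions and double even positions (subtract 9 from any doubled value over 9):
  doubled (positions 2,4,...): 1 8 9 3 1 5 5 → sum 32
  kept (positions 1,3,...): 0 0 2 7 6 4 0 9 → sum 28
Total = 60.
60 mod 10 = 0, so the number is valid.

valid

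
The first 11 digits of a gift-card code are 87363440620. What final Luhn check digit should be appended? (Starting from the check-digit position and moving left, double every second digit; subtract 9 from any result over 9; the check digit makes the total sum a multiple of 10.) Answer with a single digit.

1

Partial digits right→left: 0 2 6 0 4 4 3 6 3 7 8
Double every second digit counting from the check-digit position (so the 1st, 3rd, 5th, ... of the partial from the right).
  doubled (with −9 where >9): 0 3 8 6 6 7 → sum 30
  kept as-is: 2 0 4 6 7 → sum 19
Total = 30 + 19 = 49.
Check digit = (10 − (49 mod 10)) mod 10 = 1.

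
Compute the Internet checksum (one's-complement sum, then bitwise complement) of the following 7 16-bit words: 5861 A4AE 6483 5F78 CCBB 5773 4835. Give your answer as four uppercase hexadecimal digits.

D28F

One's-complement addition (fold any carry out of bit 15 back into bit 0):
  0x5861 + 0xA4AE = 0x0FD0F
  0xFD0F + 0x6483 = 0x16192 → wrap carry → 0x6193
  0x6193 + 0x5F78 = 0x0C10B
  0xC10B + 0xCCBB = 0x18DC6 → wrap carry → 0x8DC7
  0x8DC7 + 0x5773 = 0x0E53A
  0xE53A + 0x4835 = 0x12D6F → wrap carry → 0x2D70
One's-complement sum = 0x2D70.
Checksum = ~0x2D70 & 0xFFFF = 0xD28F.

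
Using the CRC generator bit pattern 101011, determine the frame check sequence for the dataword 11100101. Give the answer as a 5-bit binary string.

Append 5 zeros: 1110010100000. Divide by 101011 (XOR where the leading bit is 1):
  pos 0: 111001 XOR 101011 = 010010
  pos 1: 100100 XOR 101011 = 001111
  pos 3: 111110 XOR 101011 = 010101
  pos 4: 101010 XOR 101011 = 000001
Remainder (last 5 bits) = 01000. This is the CRC / FCS.

01000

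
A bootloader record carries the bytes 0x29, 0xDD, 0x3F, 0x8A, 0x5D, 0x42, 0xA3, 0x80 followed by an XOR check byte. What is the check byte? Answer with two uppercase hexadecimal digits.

XOR the bytes together:
  start with 0x29
  0x29 ⊕ 0xDD = 0xF4
  0xF4 ⊕ 0x3F = 0xCB
  0xCB ⊕ 0x8A = 0x41
  0x41 ⊕ 0x5D = 0x1C
  0x1C ⊕ 0x42 = 0x5E
  0x5E ⊕ 0xA3 = 0xFD
  0xFD ⊕ 0x80 = 0x7D

7D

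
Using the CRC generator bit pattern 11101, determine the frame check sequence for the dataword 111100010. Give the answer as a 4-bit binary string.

0001

Append 4 zeros: 1111000100000. Divide by 11101 (XOR where the leading bit is 1):
  pos 0: 11110 XOR 11101 = 00011
  pos 3: 11001 XOR 11101 = 00100
  pos 5: 10000 XOR 11101 = 01101
  pos 6: 11010 XOR 11101 = 00111
  pos 8: 11100 XOR 11101 = 00001
Remainder (last 4 bits) = 0001. This is the CRC / FCS.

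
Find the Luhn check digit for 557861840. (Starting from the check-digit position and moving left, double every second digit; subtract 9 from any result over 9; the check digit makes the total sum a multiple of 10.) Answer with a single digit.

6

Partial digits right→left: 0 4 8 1 6 8 7 5 5
Double every second digit counting from the check-digit position (so the 1st, 3rd, 5th, ... of the partial from the right).
  doubled (with −9 where >9): 0 7 3 5 1 → sum 16
  kept as-is: 4 1 8 5 → sum 18
Total = 16 + 18 = 34.
Check digit = (10 − (34 mod 10)) mod 10 = 6.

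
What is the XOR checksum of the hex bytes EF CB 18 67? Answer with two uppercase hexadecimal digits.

XOR the bytes together:
  start with 0xEF
  0xEF ⊕ 0xCB = 0x24
  0x24 ⊕ 0x18 = 0x3C
  0x3C ⊕ 0x67 = 0x5B

5B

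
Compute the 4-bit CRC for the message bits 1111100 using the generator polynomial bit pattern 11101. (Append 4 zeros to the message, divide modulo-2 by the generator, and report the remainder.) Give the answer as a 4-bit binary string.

Append 4 zeros: 11111000000. Divide by 11101 (XOR where the leading bit is 1):
  pos 0: 11111 XOR 11101 = 00010
  pos 3: 10000 XOR 11101 = 01101
  pos 4: 11010 XOR 11101 = 00111
  pos 6: 11100 XOR 11101 = 00001
Remainder (last 4 bits) = 0001. This is the CRC / FCS.

0001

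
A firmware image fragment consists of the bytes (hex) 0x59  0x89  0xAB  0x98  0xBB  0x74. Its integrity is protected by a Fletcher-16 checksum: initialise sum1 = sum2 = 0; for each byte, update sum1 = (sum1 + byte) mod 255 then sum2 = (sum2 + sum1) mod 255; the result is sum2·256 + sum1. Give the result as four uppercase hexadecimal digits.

Running sums (mod 255):
  after byte 0 (0x59): sum1=89, sum2=89
  after byte 1 (0x89): sum1=226, sum2=60
  after byte 2 (0xAB): sum1=142, sum2=202
  after byte 3 (0x98): sum1=39, sum2=241
  after byte 4 (0xBB): sum1=226, sum2=212
  after byte 5 (0x74): sum1=87, sum2=44
Checksum = sum2·256 + sum1 = 44·256 + 87 = 11351 = 0x2C57.

2C57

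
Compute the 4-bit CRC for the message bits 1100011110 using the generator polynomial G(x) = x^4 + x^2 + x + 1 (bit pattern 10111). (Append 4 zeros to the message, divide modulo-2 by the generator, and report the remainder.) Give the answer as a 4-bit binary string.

0011

Append 4 zeros: 11000111100000. Divide by 10111 (XOR where the leading bit is 1):
  pos 0: 11000 XOR 10111 = 01111
  pos 1: 11111 XOR 10111 = 01000
  pos 2: 10001 XOR 10111 = 00110
  pos 4: 11011 XOR 10111 = 01100
  pos 5: 11000 XOR 10111 = 01111
  pos 6: 11110 XOR 10111 = 01001
  pos 7: 10010 XOR 10111 = 00101
  pos 9: 10100 XOR 10111 = 00011
Remainder (last 4 bits) = 0011. This is the CRC / FCS.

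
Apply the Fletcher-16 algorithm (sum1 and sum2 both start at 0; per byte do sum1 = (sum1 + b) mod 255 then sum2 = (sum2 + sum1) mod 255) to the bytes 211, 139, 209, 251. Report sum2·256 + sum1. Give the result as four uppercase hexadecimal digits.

Running sums (mod 255):
  after byte 0 (211): sum1=211, sum2=211
  after byte 1 (139): sum1=95, sum2=51
  after byte 2 (209): sum1=49, sum2=100
  after byte 3 (251): sum1=45, sum2=145
Checksum = sum2·256 + sum1 = 145·256 + 45 = 37165 = 0x912D.

912D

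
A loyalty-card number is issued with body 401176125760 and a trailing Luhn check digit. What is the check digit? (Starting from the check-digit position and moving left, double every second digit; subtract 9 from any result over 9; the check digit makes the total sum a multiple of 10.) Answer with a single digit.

2

Partial digits right→left: 0 6 7 5 2 1 6 7 1 1 0 4
Double every second digit counting from the check-digit position (so the 1st, 3rd, 5th, ... of the partial from the right).
  doubled (with −9 where >9): 0 5 4 3 2 0 → sum 14
  kept as-is: 6 5 1 7 1 4 → sum 24
Total = 14 + 24 = 38.
Check digit = (10 − (38 mod 10)) mod 10 = 2.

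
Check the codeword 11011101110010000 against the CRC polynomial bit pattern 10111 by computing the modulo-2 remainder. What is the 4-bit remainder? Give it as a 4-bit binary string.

0100

Modulo-2 division of 11011101110010000 by 10111:
  pos 0: 11011 XOR 10111 = 01100
  pos 1: 11001 XOR 10111 = 01110
  pos 2: 11100 XOR 10111 = 01011
  pos 3: 10111 XOR 10111 = 00000
  pos 8: 11001 XOR 10111 = 01110
  pos 9: 11100 XOR 10111 = 01011
  pos 10: 10110 XOR 10111 = 00001
Remainder = 0100 (nonzero — an error is detected).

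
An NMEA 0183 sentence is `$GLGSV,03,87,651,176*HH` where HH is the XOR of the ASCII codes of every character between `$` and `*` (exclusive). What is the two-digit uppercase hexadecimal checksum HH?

XOR the ASCII codes of the payload characters:
  'G' = 0x47 → acc = 0x47
  'L' = 0x4C → acc = 0x0B
  'G' = 0x47 → acc = 0x4C
  'S' = 0x53 → acc = 0x1F
  'V' = 0x56 → acc = 0x49
  ',' = 0x2C → acc = 0x65
  '0' = 0x30 → acc = 0x55
  '3' = 0x33 → acc = 0x66
  ',' = 0x2C → acc = 0x4A
  '8' = 0x38 → acc = 0x72
  '7' = 0x37 → acc = 0x45
  ',' = 0x2C → acc = 0x69
  '6' = 0x36 → acc = 0x5F
  '5' = 0x35 → acc = 0x6A
  '1' = 0x31 → acc = 0x5B
  ',' = 0x2C → acc = 0x77
  '1' = 0x31 → acc = 0x46
  '7' = 0x37 → acc = 0x71
  '6' = 0x36 → acc = 0x47
Checksum = 0x47.

47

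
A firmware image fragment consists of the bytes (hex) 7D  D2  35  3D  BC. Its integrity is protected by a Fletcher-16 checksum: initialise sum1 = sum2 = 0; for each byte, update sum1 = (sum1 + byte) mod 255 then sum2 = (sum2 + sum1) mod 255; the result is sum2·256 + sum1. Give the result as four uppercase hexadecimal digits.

Running sums (mod 255):
  after byte 0 (7D): sum1=125, sum2=125
  after byte 1 (D2): sum1=80, sum2=205
  after byte 2 (35): sum1=133, sum2=83
  after byte 3 (3D): sum1=194, sum2=22
  after byte 4 (BC): sum1=127, sum2=149
Checksum = sum2·256 + sum1 = 149·256 + 127 = 38271 = 0x957F.

957F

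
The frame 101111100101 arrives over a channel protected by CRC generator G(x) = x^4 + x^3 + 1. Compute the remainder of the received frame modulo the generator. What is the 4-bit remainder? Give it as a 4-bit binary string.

0000

Modulo-2 division of 101111100101 by 11001:
  pos 0: 10111 XOR 11001 = 01110
  pos 1: 11101 XOR 11001 = 00100
  pos 3: 10010 XOR 11001 = 01011
  pos 4: 10110 XOR 11001 = 01111
  pos 5: 11111 XOR 11001 = 00110
  pos 7: 11001 XOR 11001 = 00000
Remainder = 0000 (zero — the frame passes the CRC check).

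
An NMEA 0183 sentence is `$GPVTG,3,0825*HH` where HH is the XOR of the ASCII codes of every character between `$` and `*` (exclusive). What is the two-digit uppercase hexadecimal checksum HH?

6E

XOR the ASCII codes of the payload characters:
  'G' = 0x47 → acc = 0x47
  'P' = 0x50 → acc = 0x17
  'V' = 0x56 → acc = 0x41
  'T' = 0x54 → acc = 0x15
  'G' = 0x47 → acc = 0x52
  ',' = 0x2C → acc = 0x7E
  '3' = 0x33 → acc = 0x4D
  ',' = 0x2C → acc = 0x61
  '0' = 0x30 → acc = 0x51
  '8' = 0x38 → acc = 0x69
  '2' = 0x32 → acc = 0x5B
  '5' = 0x35 → acc = 0x6E
Checksum = 0x6E.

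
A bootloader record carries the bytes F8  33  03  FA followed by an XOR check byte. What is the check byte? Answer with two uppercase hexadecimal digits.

XOR the bytes together:
  start with 0xF8
  0xF8 ⊕ 0x33 = 0xCB
  0xCB ⊕ 0x03 = 0xC8
  0xC8 ⊕ 0xFA = 0x32

32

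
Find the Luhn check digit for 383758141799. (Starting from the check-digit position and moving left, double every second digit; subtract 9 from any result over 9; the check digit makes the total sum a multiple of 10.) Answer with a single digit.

Partial digits right→left: 9 9 7 1 4 1 8 5 7 3 8 3
Double every second digit counting from the check-digit position (so the 1st, 3rd, 5th, ... of the partial from the right).
  doubled (with −9 where >9): 9 5 8 7 5 7 → sum 41
  kept as-is: 9 1 1 5 3 3 → sum 22
Total = 41 + 22 = 63.
Check digit = (10 − (63 mod 10)) mod 10 = 7.

7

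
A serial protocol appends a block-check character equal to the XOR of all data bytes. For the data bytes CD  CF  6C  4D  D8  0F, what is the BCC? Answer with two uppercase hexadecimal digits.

XOR the bytes together:
  start with 0xCD
  0xCD ⊕ 0xCF = 0x02
  0x02 ⊕ 0x6C = 0x6E
  0x6E ⊕ 0x4D = 0x23
  0x23 ⊕ 0xD8 = 0xFB
  0xFB ⊕ 0x0F = 0xF4

F4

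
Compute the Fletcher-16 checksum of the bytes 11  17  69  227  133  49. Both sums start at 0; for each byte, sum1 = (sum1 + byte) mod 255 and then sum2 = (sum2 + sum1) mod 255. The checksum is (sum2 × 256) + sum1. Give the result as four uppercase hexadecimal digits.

Running sums (mod 255):
  after byte 0 (11): sum1=11, sum2=11
  after byte 1 (17): sum1=28, sum2=39
  after byte 2 (69): sum1=97, sum2=136
  after byte 3 (227): sum1=69, sum2=205
  after byte 4 (133): sum1=202, sum2=152
  after byte 5 (49): sum1=251, sum2=148
Checksum = sum2·256 + sum1 = 148·256 + 251 = 38139 = 0x94FB.

94FB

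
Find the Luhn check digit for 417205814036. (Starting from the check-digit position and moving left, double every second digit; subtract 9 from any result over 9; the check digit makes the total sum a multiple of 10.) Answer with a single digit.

2

Partial digits right→left: 6 3 0 4 1 8 5 0 2 7 1 4
Double every second digit counting from the check-digit position (so the 1st, 3rd, 5th, ... of the partial from the right).
  doubled (with −9 where >9): 3 0 2 1 4 2 → sum 12
  kept as-is: 3 4 8 0 7 4 → sum 26
Total = 12 + 26 = 38.
Check digit = (10 − (38 mod 10)) mod 10 = 2.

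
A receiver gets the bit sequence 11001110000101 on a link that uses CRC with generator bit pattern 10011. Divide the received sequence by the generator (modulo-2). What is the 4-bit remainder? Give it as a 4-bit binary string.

Modulo-2 division of 11001110000101 by 10011:
  pos 0: 11001 XOR 10011 = 01010
  pos 1: 10101 XOR 10011 = 00110
  pos 3: 11010 XOR 10011 = 01001
  pos 4: 10010 XOR 10011 = 00001
  pos 8: 10010 XOR 10011 = 00001
Remainder = 0011 (nonzero — an error is detected).

0011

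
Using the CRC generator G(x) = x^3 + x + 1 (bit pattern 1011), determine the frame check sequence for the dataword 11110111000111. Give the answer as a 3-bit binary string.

001

Append 3 zeros: 11110111000111000. Divide by 1011 (XOR where the leading bit is 1):
  pos 0: 1111 XOR 1011 = 0100
  pos 1: 1000 XOR 1011 = 0011
  pos 3: 1111 XOR 1011 = 0100
  pos 4: 1001 XOR 1011 = 0010
  pos 6: 1000 XOR 1011 = 0011
  pos 8: 1101 XOR 1011 = 0110
  pos 9: 1101 XOR 1011 = 0110
  pos 10: 1101 XOR 1011 = 0110
  pos 11: 1100 XOR 1011 = 0111
  pos 12: 1110 XOR 1011 = 0101
  pos 13: 1010 XOR 1011 = 0001
Remainder (last 3 bits) = 001. This is the CRC / FCS.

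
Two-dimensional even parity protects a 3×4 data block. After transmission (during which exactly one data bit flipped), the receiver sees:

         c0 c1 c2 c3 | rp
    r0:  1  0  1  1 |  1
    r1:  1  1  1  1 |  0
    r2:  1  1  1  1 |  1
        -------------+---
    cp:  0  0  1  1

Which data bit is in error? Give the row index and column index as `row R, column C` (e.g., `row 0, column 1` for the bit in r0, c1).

row 2, column 0

Recompute each row's even parity and compare to rp:
  r0: data parity 1, sent rp 1 → ok
  r1: data parity 0, sent rp 0 → ok
  r2: data parity 0, sent rp 1 → mismatch
Recompute each column's even parity and compare to cp:
  c0: data parity 1, sent cp 0 → mismatch
  c1: data parity 0, sent cp 0 → ok
  c2: data parity 1, sent cp 1 → ok
  c3: data parity 1, sent cp 1 → ok
Exactly one row (r2) and one column (c0) fail → the flipped bit is at their intersection.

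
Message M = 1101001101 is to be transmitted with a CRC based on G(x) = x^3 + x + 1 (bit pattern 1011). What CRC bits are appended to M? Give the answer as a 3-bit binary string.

Append 3 zeros: 1101001101000. Divide by 1011 (XOR where the leading bit is 1):
  pos 0: 1101 XOR 1011 = 0110
  pos 1: 1100 XOR 1011 = 0111
  pos 2: 1110 XOR 1011 = 0101
  pos 3: 1011 XOR 1011 = 0000
  pos 7: 1010 XOR 1011 = 0001
Remainder (last 3 bits) = 100. This is the CRC / FCS.

100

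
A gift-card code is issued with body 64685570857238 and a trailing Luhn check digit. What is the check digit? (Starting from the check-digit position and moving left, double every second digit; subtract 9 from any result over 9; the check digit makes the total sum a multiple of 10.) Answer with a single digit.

Partial digits right→left: 8 3 2 7 5 8 0 7 5 5 8 6 4 6
Double every second digit counting from the check-digit position (so the 1st, 3rd, 5th, ... of the partial from the right).
  doubled (with −9 where >9): 7 4 1 0 1 7 8 → sum 28
  kept as-is: 3 7 8 7 5 6 6 → sum 42
Total = 28 + 42 = 70.
Check digit = (10 − (70 mod 10)) mod 10 = 0.

0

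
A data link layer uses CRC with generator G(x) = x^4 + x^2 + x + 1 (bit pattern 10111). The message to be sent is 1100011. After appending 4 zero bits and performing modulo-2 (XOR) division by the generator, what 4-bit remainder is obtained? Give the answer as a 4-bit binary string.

0101

Append 4 zeros: 11000110000. Divide by 10111 (XOR where the leading bit is 1):
  pos 0: 11000 XOR 10111 = 01111
  pos 1: 11111 XOR 10111 = 01000
  pos 2: 10001 XOR 10111 = 00110
  pos 4: 11000 XOR 10111 = 01111
  pos 5: 11110 XOR 10111 = 01001
  pos 6: 10010 XOR 10111 = 00101
Remainder (last 4 bits) = 0101. This is the CRC / FCS.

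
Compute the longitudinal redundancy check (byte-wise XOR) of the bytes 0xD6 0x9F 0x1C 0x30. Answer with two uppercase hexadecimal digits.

XOR the bytes together:
  start with 0xD6
  0xD6 ⊕ 0x9F = 0x49
  0x49 ⊕ 0x1C = 0x55
  0x55 ⊕ 0x30 = 0x65

65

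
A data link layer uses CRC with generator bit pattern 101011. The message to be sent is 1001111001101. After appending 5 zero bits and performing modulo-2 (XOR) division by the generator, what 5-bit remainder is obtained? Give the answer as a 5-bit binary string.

Append 5 zeros: 100111100110100000. Divide by 101011 (XOR where the leading bit is 1):
  pos 0: 100111 XOR 101011 = 001100
  pos 2: 110010 XOR 101011 = 011001
  pos 3: 110010 XOR 101011 = 011001
  pos 4: 110011 XOR 101011 = 011000
  pos 5: 110001 XOR 101011 = 011010
  pos 6: 110100 XOR 101011 = 011111
  pos 7: 111111 XOR 101011 = 010100
  pos 8: 101000 XOR 101011 = 000011
  pos 12: 110000 XOR 101011 = 011011
Remainder (last 5 bits) = 11011. This is the CRC / FCS.

11011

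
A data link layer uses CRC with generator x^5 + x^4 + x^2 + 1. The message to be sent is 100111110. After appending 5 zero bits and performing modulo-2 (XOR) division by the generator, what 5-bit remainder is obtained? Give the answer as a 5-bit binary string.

10001

Append 5 zeros: 10011111000000. Divide by 110101 (XOR where the leading bit is 1):
  pos 0: 100111 XOR 110101 = 010010
  pos 1: 100101 XOR 110101 = 010000
  pos 2: 100001 XOR 110101 = 010100
  pos 3: 101000 XOR 110101 = 011101
  pos 4: 111010 XOR 110101 = 001111
  pos 6: 111100 XOR 110101 = 001001
  pos 8: 100100 XOR 110101 = 010001
Remainder (last 5 bits) = 10001. This is the CRC / FCS.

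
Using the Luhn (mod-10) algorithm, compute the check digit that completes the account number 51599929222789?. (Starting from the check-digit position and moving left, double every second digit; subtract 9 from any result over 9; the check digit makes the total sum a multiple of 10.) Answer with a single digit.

Partial digits right→left: 9 8 7 2 2 2 9 2 9 9 9 5 1 5
Double every second digit counting from the check-digit position (so the 1st, 3rd, 5th, ... of the partial from the right).
  doubled (with −9 where >9): 9 5 4 9 9 9 2 → sum 47
  kept as-is: 8 2 2 2 9 5 5 → sum 33
Total = 47 + 33 = 80.
Check digit = (10 − (80 mod 10)) mod 10 = 0.

0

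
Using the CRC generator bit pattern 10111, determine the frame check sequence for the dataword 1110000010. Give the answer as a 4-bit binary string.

Append 4 zeros: 11100000100000. Divide by 10111 (XOR where the leading bit is 1):
  pos 0: 11100 XOR 10111 = 01011
  pos 1: 10110 XOR 10111 = 00001
  pos 5: 10010 XOR 10111 = 00101
  pos 7: 10100 XOR 10111 = 00011
Remainder (last 4 bits) = 1100. This is the CRC / FCS.

1100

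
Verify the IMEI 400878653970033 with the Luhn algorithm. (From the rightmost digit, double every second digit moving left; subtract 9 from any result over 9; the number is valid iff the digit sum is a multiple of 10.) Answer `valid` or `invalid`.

From the right, keep odd positions and double even positions (subtract 9 from any doubled value over 9):
  doubled (positions 2,4,...): 6 0 9 1 7 7 0 → sum 30
  kept (positions 1,3,...): 3 0 7 3 6 7 0 4 → sum 30
Total = 60.
60 mod 10 = 0, so the number is valid.

valid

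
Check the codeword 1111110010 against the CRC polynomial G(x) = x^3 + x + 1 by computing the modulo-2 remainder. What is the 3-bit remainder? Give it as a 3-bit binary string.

001

Modulo-2 division of 1111110010 by 1011:
  pos 0: 1111 XOR 1011 = 0100
  pos 1: 1001 XOR 1011 = 0010
  pos 3: 1010 XOR 1011 = 0001
  pos 6: 1010 XOR 1011 = 0001
Remainder = 001 (nonzero — an error is detected).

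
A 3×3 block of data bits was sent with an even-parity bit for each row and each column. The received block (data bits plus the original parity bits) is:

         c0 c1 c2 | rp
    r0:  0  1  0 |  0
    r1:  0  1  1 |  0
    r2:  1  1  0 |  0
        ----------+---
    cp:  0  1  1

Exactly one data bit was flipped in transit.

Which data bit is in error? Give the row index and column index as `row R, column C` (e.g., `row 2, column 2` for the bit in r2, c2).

Recompute each row's even parity and compare to rp:
  r0: data parity 1, sent rp 0 → mismatch
  r1: data parity 0, sent rp 0 → ok
  r2: data parity 0, sent rp 0 → ok
Recompute each column's even parity and compare to cp:
  c0: data parity 1, sent cp 0 → mismatch
  c1: data parity 1, sent cp 1 → ok
  c2: data parity 1, sent cp 1 → ok
Exactly one row (r0) and one column (c0) fail → the flipped bit is at their intersection.

row 0, column 0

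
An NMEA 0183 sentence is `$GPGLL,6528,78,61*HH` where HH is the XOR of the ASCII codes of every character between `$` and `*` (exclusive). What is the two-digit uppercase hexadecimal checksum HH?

7D

XOR the ASCII codes of the payload characters:
  'G' = 0x47 → acc = 0x47
  'P' = 0x50 → acc = 0x17
  'G' = 0x47 → acc = 0x50
  'L' = 0x4C → acc = 0x1C
  'L' = 0x4C → acc = 0x50
  ',' = 0x2C → acc = 0x7C
  '6' = 0x36 → acc = 0x4A
  '5' = 0x35 → acc = 0x7F
  '2' = 0x32 → acc = 0x4D
  '8' = 0x38 → acc = 0x75
  ',' = 0x2C → acc = 0x59
  '7' = 0x37 → acc = 0x6E
  '8' = 0x38 → acc = 0x56
  ',' = 0x2C → acc = 0x7A
  '6' = 0x36 → acc = 0x4C
  '1' = 0x31 → acc = 0x7D
Checksum = 0x7D.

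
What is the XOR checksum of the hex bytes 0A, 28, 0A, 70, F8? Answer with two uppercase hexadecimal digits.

XOR the bytes together:
  start with 0x0A
  0x0A ⊕ 0x28 = 0x22
  0x22 ⊕ 0x0A = 0x28
  0x28 ⊕ 0x70 = 0x58
  0x58 ⊕ 0xF8 = 0xA0

A0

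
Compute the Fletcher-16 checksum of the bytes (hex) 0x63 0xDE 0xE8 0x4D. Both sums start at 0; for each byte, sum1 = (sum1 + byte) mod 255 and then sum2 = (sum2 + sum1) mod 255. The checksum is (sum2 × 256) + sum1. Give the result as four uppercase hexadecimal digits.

4978

Running sums (mod 255):
  after byte 0 (0x63): sum1=99, sum2=99
  after byte 1 (0xDE): sum1=66, sum2=165
  after byte 2 (0xE8): sum1=43, sum2=208
  after byte 3 (0x4D): sum1=120, sum2=73
Checksum = sum2·256 + sum1 = 73·256 + 120 = 18808 = 0x4978.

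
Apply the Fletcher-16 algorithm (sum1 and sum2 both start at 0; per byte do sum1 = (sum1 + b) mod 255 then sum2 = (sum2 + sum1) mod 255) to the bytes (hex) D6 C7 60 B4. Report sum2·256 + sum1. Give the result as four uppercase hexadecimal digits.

28B3

Running sums (mod 255):
  after byte 0 (D6): sum1=214, sum2=214
  after byte 1 (C7): sum1=158, sum2=117
  after byte 2 (60): sum1=254, sum2=116
  after byte 3 (B4): sum1=179, sum2=40
Checksum = sum2·256 + sum1 = 40·256 + 179 = 10419 = 0x28B3.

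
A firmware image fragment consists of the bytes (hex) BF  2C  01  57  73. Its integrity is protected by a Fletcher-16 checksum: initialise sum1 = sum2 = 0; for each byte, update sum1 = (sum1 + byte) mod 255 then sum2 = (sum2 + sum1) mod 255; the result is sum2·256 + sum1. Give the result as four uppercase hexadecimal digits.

94B7

Running sums (mod 255):
  after byte 0 (BF): sum1=191, sum2=191
  after byte 1 (2C): sum1=235, sum2=171
  after byte 2 (01): sum1=236, sum2=152
  after byte 3 (57): sum1=68, sum2=220
  after byte 4 (73): sum1=183, sum2=148
Checksum = sum2·256 + sum1 = 148·256 + 183 = 38071 = 0x94B7.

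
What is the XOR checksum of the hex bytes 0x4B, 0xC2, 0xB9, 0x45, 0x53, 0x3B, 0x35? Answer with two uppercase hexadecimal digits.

28

XOR the bytes together:
  start with 0x4B
  0x4B ⊕ 0xC2 = 0x89
  0x89 ⊕ 0xB9 = 0x30
  0x30 ⊕ 0x45 = 0x75
  0x75 ⊕ 0x53 = 0x26
  0x26 ⊕ 0x3B = 0x1D
  0x1D ⊕ 0x35 = 0x28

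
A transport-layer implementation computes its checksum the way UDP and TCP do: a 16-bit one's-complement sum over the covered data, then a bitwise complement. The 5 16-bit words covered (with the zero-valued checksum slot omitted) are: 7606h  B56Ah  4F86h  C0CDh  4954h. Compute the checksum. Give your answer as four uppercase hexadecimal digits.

One's-complement addition (fold any carry out of bit 15 back into bit 0):
  0x7606 + 0xB56A = 0x12B70 → wrap carry → 0x2B71
  0x2B71 + 0x4F86 = 0x07AF7
  0x7AF7 + 0xC0CD = 0x13BC4 → wrap carry → 0x3BC5
  0x3BC5 + 0x4954 = 0x08519
One's-complement sum = 0x8519.
Checksum = ~0x8519 & 0xFFFF = 0x7AE6.

7AE6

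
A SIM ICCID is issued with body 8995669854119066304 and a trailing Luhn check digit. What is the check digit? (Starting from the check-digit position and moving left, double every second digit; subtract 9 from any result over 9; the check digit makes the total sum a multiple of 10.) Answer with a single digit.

4

Partial digits right→left: 4 0 3 6 6 0 9 1 1 4 5 8 9 6 6 5 9 9 8
Double every second digit counting from the check-digit position (so the 1st, 3rd, 5th, ... of the partial from the right).
  doubled (with −9 where >9): 8 6 3 9 2 1 9 3 9 7 → sum 57
  kept as-is: 0 6 0 1 4 8 6 5 9 → sum 39
Total = 57 + 39 = 96.
Check digit = (10 − (96 mod 10)) mod 10 = 4.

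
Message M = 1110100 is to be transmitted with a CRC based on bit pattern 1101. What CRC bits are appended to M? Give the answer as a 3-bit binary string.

100

Append 3 zeros: 1110100000. Divide by 1101 (XOR where the leading bit is 1):
  pos 0: 1110 XOR 1101 = 0011
  pos 2: 1110 XOR 1101 = 0011
  pos 4: 1100 XOR 1101 = 0001
Remainder (last 3 bits) = 100. This is the CRC / FCS.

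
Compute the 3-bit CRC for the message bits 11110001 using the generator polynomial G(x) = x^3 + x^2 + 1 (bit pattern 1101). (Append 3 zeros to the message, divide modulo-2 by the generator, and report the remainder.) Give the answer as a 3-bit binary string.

Append 3 zeros: 11110001000. Divide by 1101 (XOR where the leading bit is 1):
  pos 0: 1111 XOR 1101 = 0010
  pos 2: 1000 XOR 1101 = 0101
  pos 3: 1010 XOR 1101 = 0111
  pos 4: 1111 XOR 1101 = 0010
  pos 6: 1000 XOR 1101 = 0101
  pos 7: 1010 XOR 1101 = 0111
Remainder (last 3 bits) = 111. This is the CRC / FCS.

111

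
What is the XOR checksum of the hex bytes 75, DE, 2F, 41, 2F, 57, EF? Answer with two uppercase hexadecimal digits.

XOR the bytes together:
  start with 0x75
  0x75 ⊕ 0xDE = 0xAB
  0xAB ⊕ 0x2F = 0x84
  0x84 ⊕ 0x41 = 0xC5
  0xC5 ⊕ 0x2F = 0xEA
  0xEA ⊕ 0x57 = 0xBD
  0xBD ⊕ 0xEF = 0x52

52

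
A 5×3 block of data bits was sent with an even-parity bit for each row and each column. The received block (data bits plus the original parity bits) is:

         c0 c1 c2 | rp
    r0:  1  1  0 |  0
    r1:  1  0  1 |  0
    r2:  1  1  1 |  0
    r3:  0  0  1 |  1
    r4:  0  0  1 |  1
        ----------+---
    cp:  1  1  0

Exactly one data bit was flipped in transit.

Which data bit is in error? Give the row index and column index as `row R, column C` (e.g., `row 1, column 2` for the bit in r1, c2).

row 2, column 1

Recompute each row's even parity and compare to rp:
  r0: data parity 0, sent rp 0 → ok
  r1: data parity 0, sent rp 0 → ok
  r2: data parity 1, sent rp 0 → mismatch
  r3: data parity 1, sent rp 1 → ok
  r4: data parity 1, sent rp 1 → ok
Recompute each column's even parity and compare to cp:
  c0: data parity 1, sent cp 1 → ok
  c1: data parity 0, sent cp 1 → mismatch
  c2: data parity 0, sent cp 0 → ok
Exactly one row (r2) and one column (c1) fail → the flipped bit is at their intersection.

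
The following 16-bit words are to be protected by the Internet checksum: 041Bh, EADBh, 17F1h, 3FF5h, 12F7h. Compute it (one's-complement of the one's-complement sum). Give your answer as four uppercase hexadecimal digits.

A62B

One's-complement addition (fold any carry out of bit 15 back into bit 0):
  0x041B + 0xEADB = 0x0EEF6
  0xEEF6 + 0x17F1 = 0x106E7 → wrap carry → 0x06E8
  0x06E8 + 0x3FF5 = 0x046DD
  0x46DD + 0x12F7 = 0x059D4
One's-complement sum = 0x59D4.
Checksum = ~0x59D4 & 0xFFFF = 0xA62B.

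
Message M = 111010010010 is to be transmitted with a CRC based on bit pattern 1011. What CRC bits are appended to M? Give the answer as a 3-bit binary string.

111

Append 3 zeros: 111010010010000. Divide by 1011 (XOR where the leading bit is 1):
  pos 0: 1110 XOR 1011 = 0101
  pos 1: 1011 XOR 1011 = 0000
  pos 7: 1001 XOR 1011 = 0010
  pos 9: 1000 XOR 1011 = 0011
  pos 11: 1100 XOR 1011 = 0111
Remainder (last 3 bits) = 111. This is the CRC / FCS.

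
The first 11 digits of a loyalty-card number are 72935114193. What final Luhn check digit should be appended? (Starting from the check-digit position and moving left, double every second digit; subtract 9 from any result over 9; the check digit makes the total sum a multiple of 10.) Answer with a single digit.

Partial digits right→left: 3 9 1 4 1 1 5 3 9 2 7
Double every second digit counting from the check-digit position (so the 1st, 3rd, 5th, ... of the partial from the right).
  doubled (with −9 where >9): 6 2 2 1 9 5 → sum 25
  kept as-is: 9 4 1 3 2 → sum 19
Total = 25 + 19 = 44.
Check digit = (10 − (44 mod 10)) mod 10 = 6.

6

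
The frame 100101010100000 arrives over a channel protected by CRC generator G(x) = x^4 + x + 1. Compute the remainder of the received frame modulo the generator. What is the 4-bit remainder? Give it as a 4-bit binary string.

Modulo-2 division of 100101010100000 by 10011:
  pos 0: 10010 XOR 10011 = 00001
  pos 4: 11010 XOR 10011 = 01001
  pos 5: 10011 XOR 10011 = 00000
Remainder = 0000 (zero — the frame passes the CRC check).

0000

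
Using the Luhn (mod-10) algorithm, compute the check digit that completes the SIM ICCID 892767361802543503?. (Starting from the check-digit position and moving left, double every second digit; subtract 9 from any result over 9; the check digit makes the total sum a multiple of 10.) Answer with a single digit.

4

Partial digits right→left: 3 0 5 3 4 5 2 0 8 1 6 3 7 6 7 2 9 8
Double every second digit counting from the check-digit position (so the 1st, 3rd, 5th, ... of the partial from the right).
  doubled (with −9 where >9): 6 1 8 4 7 3 5 5 9 → sum 48
  kept as-is: 0 3 5 0 1 3 6 2 8 → sum 28
Total = 48 + 28 = 76.
Check digit = (10 − (76 mod 10)) mod 10 = 4.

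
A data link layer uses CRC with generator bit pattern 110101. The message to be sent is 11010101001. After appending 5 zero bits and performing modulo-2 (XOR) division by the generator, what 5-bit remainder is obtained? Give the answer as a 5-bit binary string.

Append 5 zeros: 1101010100100000. Divide by 110101 (XOR where the leading bit is 1):
  pos 0: 110101 XOR 110101 = 000000
  pos 7: 100100 XOR 110101 = 010001
  pos 8: 100010 XOR 110101 = 010111
  pos 9: 101110 XOR 110101 = 011011
  pos 10: 110110 XOR 110101 = 000011
Remainder (last 5 bits) = 00011. This is the CRC / FCS.

00011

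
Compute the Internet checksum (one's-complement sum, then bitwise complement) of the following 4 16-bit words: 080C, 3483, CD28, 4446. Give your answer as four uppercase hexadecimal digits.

B201

One's-complement addition (fold any carry out of bit 15 back into bit 0):
  0x080C + 0x3483 = 0x03C8F
  0x3C8F + 0xCD28 = 0x109B7 → wrap carry → 0x09B8
  0x09B8 + 0x4446 = 0x04DFE
One's-complement sum = 0x4DFE.
Checksum = ~0x4DFE & 0xFFFF = 0xB201.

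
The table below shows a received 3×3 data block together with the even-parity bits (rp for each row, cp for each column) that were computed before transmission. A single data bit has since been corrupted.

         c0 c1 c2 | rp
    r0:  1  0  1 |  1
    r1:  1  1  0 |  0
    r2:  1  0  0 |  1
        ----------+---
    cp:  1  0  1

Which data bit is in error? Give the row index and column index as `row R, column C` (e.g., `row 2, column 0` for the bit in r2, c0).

Recompute each row's even parity and compare to rp:
  r0: data parity 0, sent rp 1 → mismatch
  r1: data parity 0, sent rp 0 → ok
  r2: data parity 1, sent rp 1 → ok
Recompute each column's even parity and compare to cp:
  c0: data parity 1, sent cp 1 → ok
  c1: data parity 1, sent cp 0 → mismatch
  c2: data parity 1, sent cp 1 → ok
Exactly one row (r0) and one column (c1) fail → the flipped bit is at their intersection.

row 0, column 1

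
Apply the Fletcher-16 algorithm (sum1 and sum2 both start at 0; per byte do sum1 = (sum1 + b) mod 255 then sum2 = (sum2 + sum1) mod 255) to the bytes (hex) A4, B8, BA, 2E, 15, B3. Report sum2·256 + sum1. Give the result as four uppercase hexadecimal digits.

CA0F

Running sums (mod 255):
  after byte 0 (A4): sum1=164, sum2=164
  after byte 1 (B8): sum1=93, sum2=2
  after byte 2 (BA): sum1=24, sum2=26
  after byte 3 (2E): sum1=70, sum2=96
  after byte 4 (15): sum1=91, sum2=187
  after byte 5 (B3): sum1=15, sum2=202
Checksum = sum2·256 + sum1 = 202·256 + 15 = 51727 = 0xCA0F.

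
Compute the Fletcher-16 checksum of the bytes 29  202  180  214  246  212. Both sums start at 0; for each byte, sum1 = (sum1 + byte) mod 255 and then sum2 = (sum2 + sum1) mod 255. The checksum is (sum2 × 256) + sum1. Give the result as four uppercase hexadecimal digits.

BE3F

Running sums (mod 255):
  after byte 0 (29): sum1=29, sum2=29
  after byte 1 (202): sum1=231, sum2=5
  after byte 2 (180): sum1=156, sum2=161
  after byte 3 (214): sum1=115, sum2=21
  after byte 4 (246): sum1=106, sum2=127
  after byte 5 (212): sum1=63, sum2=190
Checksum = sum2·256 + sum1 = 190·256 + 63 = 48703 = 0xBE3F.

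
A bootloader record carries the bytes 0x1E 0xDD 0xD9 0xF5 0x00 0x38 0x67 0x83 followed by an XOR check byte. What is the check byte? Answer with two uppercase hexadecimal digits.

XOR the bytes together:
  start with 0x1E
  0x1E ⊕ 0xDD = 0xC3
  0xC3 ⊕ 0xD9 = 0x1A
  0x1A ⊕ 0xF5 = 0xEF
  0xEF ⊕ 0x00 = 0xEF
  0xEF ⊕ 0x38 = 0xD7
  0xD7 ⊕ 0x67 = 0xB0
  0xB0 ⊕ 0x83 = 0x33

33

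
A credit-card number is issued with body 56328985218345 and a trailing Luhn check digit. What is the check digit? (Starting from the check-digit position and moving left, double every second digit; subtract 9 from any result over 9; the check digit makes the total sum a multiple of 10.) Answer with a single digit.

6

Partial digits right→left: 5 4 3 8 1 2 5 8 9 8 2 3 6 5
Double every second digit counting from the check-digit position (so the 1st, 3rd, 5th, ... of the partial from the right).
  doubled (with −9 where >9): 1 6 2 1 9 4 3 → sum 26
  kept as-is: 4 8 2 8 8 3 5 → sum 38
Total = 26 + 38 = 64.
Check digit = (10 − (64 mod 10)) mod 10 = 6.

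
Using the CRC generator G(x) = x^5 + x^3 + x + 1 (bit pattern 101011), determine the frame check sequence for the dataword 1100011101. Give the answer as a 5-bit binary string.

Append 5 zeros: 110001110100000. Divide by 101011 (XOR where the leading bit is 1):
  pos 0: 110001 XOR 101011 = 011010
  pos 1: 110101 XOR 101011 = 011110
  pos 2: 111101 XOR 101011 = 010110
  pos 3: 101100 XOR 101011 = 000111
  pos 6: 111100 XOR 101011 = 010111
  pos 7: 101110 XOR 101011 = 000101
Remainder (last 5 bits) = 10100. This is the CRC / FCS.

10100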